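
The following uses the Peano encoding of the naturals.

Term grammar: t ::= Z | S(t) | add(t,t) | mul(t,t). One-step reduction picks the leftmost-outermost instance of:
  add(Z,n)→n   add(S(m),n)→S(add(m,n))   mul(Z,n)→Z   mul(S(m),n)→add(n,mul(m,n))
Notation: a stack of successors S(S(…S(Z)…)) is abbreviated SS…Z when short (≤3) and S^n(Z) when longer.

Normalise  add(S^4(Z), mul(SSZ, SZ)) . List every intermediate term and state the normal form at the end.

  start: add(S^4(Z), mul(SSZ, SZ))
  [1] S(add(SSSZ, mul(SSZ, SZ)))
  [2] S(S(add(SSZ, mul(SSZ, SZ))))
  [3] S(S(S(add(SZ, mul(SSZ, SZ)))))
  [4] S(S(S(S(add(Z, mul(SSZ, SZ))))))
  [5] S(S(S(S(mul(SSZ, SZ)))))
  [6] S(S(S(S(add(SZ, mul(SZ, SZ))))))
  [7] S(S(S(S(S(add(Z, mul(SZ, SZ)))))))
  [8] S(S(S(S(S(mul(SZ, SZ))))))
  [9] S(S(S(S(S(add(SZ, mul(Z, SZ)))))))
  [10] S(S(S(S(S(S(add(Z, mul(Z, SZ))))))))
  [11] S(S(S(S(S(S(mul(Z, SZ)))))))
  [12] S^6(Z)

Answer: normal form = S^6(Z)  (in 12 steps)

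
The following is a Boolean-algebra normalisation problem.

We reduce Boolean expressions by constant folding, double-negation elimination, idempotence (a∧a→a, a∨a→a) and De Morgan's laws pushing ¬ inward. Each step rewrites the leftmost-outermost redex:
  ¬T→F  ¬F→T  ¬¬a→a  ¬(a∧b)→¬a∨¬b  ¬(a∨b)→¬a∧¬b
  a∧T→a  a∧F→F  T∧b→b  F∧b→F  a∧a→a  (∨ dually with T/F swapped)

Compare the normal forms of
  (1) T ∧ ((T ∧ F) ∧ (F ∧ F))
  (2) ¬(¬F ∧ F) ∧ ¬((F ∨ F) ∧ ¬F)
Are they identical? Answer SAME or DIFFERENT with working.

Answer: DIFFERENT — A ⇓ F, B ⇓ T

Working:
Term A:
  start: T ∧ ((T ∧ F) ∧ (F ∧ F))
  [1] (T ∧ F) ∧ (F ∧ F)
  [2] F ∧ (F ∧ F)
  [3] F

Term B:
  start: ¬(¬F ∧ F) ∧ ¬((F ∨ F) ∧ ¬F)
  [1] (¬¬F ∨ ¬F) ∧ ¬((F ∨ F) ∧ ¬F)
  [2] (F ∨ ¬F) ∧ ¬((F ∨ F) ∧ ¬F)
  [3] ¬F ∧ ¬((F ∨ F) ∧ ¬F)
  [4] T ∧ ¬((F ∨ F) ∧ ¬F)
  [5] ¬((F ∨ F) ∧ ¬F)
  [6] ¬(F ∨ F) ∨ ¬¬F
  [7] (¬F ∧ ¬F) ∨ ¬¬F
  [8] ¬F ∨ ¬¬F
  [9] T ∨ ¬¬F
  [10] T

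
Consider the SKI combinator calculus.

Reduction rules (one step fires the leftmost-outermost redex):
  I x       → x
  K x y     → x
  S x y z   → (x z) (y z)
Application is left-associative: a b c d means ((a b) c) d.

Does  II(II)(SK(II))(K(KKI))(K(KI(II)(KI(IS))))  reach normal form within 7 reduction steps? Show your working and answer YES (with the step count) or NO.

  start: II(II)(SK(II))(K(KKI))(K(KI(II)(KI(IS))))
  →1  I(II)(SK(II))(K(KKI))(K(KI(II)(KI(IS))))
  →2  II(SK(II))(K(KKI))(K(KI(II)(KI(IS))))
  →3  I(SK(II))(K(KKI))(K(KI(II)(KI(IS))))
  →4  SK(II)(K(KKI))(K(KI(II)(KI(IS))))
  →5  K(K(KKI))(II(K(KKI)))(K(KI(II)(KI(IS))))
  →6  K(KKI)(K(KI(II)(KI(IS))))
  →7  KKI

Answer: NO — after 7 steps the term is KKI, not yet normal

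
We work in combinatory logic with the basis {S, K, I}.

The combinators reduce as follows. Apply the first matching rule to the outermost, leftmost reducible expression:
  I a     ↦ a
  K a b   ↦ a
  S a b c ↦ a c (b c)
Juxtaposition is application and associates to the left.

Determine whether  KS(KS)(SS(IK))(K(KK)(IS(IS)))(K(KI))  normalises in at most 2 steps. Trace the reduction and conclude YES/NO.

Answer: NO — after 2 steps the term is SS(IK)(K(KI))(K(KK)(IS(IS))(K(KI))), not yet normal

Working:
  start: KS(KS)(SS(IK))(K(KK)(IS(IS)))(K(KI))
  →1  S(SS(IK))(K(KK)(IS(IS)))(K(KI))
  →2  SS(IK)(K(KI))(K(KK)(IS(IS))(K(KI)))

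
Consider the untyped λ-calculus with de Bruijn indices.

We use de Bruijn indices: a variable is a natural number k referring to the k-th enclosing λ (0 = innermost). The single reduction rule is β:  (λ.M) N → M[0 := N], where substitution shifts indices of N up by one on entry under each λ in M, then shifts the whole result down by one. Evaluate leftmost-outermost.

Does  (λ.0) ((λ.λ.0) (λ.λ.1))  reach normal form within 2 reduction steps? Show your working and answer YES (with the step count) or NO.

  start: (λ.0) ((λ.λ.0) (λ.λ.1))
  [1] (λ.λ.0) (λ.λ.1)
  [2] λ.0

Answer: YES — reaches normal form λ.0 in 2 ≤ 2 steps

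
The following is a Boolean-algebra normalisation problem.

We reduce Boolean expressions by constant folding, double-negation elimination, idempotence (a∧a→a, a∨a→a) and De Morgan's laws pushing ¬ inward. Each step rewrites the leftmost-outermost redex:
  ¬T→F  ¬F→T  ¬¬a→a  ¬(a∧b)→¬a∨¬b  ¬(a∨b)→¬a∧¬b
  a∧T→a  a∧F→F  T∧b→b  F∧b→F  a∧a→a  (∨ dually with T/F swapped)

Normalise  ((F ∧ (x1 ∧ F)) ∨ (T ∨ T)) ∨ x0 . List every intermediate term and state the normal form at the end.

Answer: normal form = T  (in 4 steps)

Working:
  start: ((F ∧ (x1 ∧ F)) ∨ (T ∨ T)) ∨ x0
  [1] (F ∨ (T ∨ T)) ∨ x0
  [2] (T ∨ T) ∨ x0
  [3] T ∨ x0
  [4] T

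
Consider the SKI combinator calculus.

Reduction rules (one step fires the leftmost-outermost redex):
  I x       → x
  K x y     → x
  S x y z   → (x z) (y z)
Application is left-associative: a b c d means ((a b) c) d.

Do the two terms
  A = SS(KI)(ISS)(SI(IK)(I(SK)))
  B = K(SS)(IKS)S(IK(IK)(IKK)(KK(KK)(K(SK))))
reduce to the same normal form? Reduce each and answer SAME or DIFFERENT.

Term A:
  start: SS(KI)(ISS)(SI(IK)(I(SK)))
  →1  S(ISS)(KI(ISS))(SI(IK)(I(SK)))
  →2  ISS(SI(IK)(I(SK)))(KI(ISS)(SI(IK)(I(SK))))
  →3  SS(SI(IK)(I(SK)))(KI(ISS)(SI(IK)(I(SK))))
  →4  S(KI(ISS)(SI(IK)(I(SK))))(SI(IK)(I(SK))(KI(ISS)(SI(IK)(I(SK)))))
  →5  S(I(SI(IK)(I(SK))))(SI(IK)(I(SK))(KI(ISS)(SI(IK)(I(SK)))))
  →6  S(SI(IK)(I(SK)))(SI(IK)(I(SK))(KI(ISS)(SI(IK)(I(SK)))))
  →7  S(I(I(SK))(IK(I(SK))))(SI(IK)(I(SK))(KI(ISS)(SI(IK)(I(SK)))))
  →8  S(I(SK)(IK(I(SK))))(SI(IK)(I(SK))(KI(ISS)(SI(IK)(I(SK)))))
  →9  S(SK(IK(I(SK))))(SI(IK)(I(SK))(KI(ISS)(SI(IK)(I(SK)))))
  →10  S(SK(K(I(SK))))(SI(IK)(I(SK))(KI(ISS)(SI(IK)(I(SK)))))
  →11  S(SK(K(SK)))(SI(IK)(I(SK))(KI(ISS)(SI(IK)(I(SK)))))
  →12  S(SK(K(SK)))(I(I(SK))(IK(I(SK)))(KI(ISS)(SI(IK)(I(SK)))))
  →13  S(SK(K(SK)))(I(SK)(IK(I(SK)))(KI(ISS)(SI(IK)(I(SK)))))
  →14  S(SK(K(SK)))(SK(IK(I(SK)))(KI(ISS)(SI(IK)(I(SK)))))
  →15  S(SK(K(SK)))(K(KI(ISS)(SI(IK)(I(SK))))(IK(I(SK))(KI(ISS)(SI(IK)(I(SK))))))
  →16  S(SK(K(SK)))(KI(ISS)(SI(IK)(I(SK))))
  →17  S(SK(K(SK)))(I(SI(IK)(I(SK))))
  →18  S(SK(K(SK)))(SI(IK)(I(SK)))
  →19  S(SK(K(SK)))(I(I(SK))(IK(I(SK))))
  →20  S(SK(K(SK)))(I(SK)(IK(I(SK))))
  →21  S(SK(K(SK)))(SK(IK(I(SK))))
  →22  S(SK(K(SK)))(SK(K(I(SK))))
  →23  S(SK(K(SK)))(SK(K(SK)))

Term B:
  start: K(SS)(IKS)S(IK(IK)(IKK)(KK(KK)(K(SK))))
  →1  SSS(IK(IK)(IKK)(KK(KK)(K(SK))))
  →2  S(IK(IK)(IKK)(KK(KK)(K(SK))))(S(IK(IK)(IKK)(KK(KK)(K(SK)))))
  →3  S(K(IK)(IKK)(KK(KK)(K(SK))))(S(IK(IK)(IKK)(KK(KK)(K(SK)))))
  →4  S(IK(KK(KK)(K(SK))))(S(IK(IK)(IKK)(KK(KK)(K(SK)))))
  →5  S(K(KK(KK)(K(SK))))(S(IK(IK)(IKK)(KK(KK)(K(SK)))))
  →6  S(K(K(K(SK))))(S(IK(IK)(IKK)(KK(KK)(K(SK)))))
  →7  S(K(K(K(SK))))(S(K(IK)(IKK)(KK(KK)(K(SK)))))
  →8  S(K(K(K(SK))))(S(IK(KK(KK)(K(SK)))))
  →9  S(K(K(K(SK))))(S(K(KK(KK)(K(SK)))))
  →10  S(K(K(K(SK))))(S(K(K(K(SK)))))

Answer: DIFFERENT — A ⇓ S(SK(K(SK)))(SK(K(SK))), B ⇓ S(K(K(K(SK))))(S(K(K(K(SK)))))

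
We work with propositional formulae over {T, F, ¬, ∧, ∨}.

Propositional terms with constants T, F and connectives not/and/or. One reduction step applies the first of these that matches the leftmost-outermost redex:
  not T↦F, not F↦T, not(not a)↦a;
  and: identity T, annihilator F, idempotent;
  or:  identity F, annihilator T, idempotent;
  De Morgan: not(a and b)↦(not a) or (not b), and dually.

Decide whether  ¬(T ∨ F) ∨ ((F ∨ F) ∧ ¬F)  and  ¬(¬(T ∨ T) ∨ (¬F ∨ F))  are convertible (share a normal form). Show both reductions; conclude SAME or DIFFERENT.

Answer: SAME — A ⇓ F, B ⇓ F

Derivation:
Term A:
  start: ¬(T ∨ F) ∨ ((F ∨ F) ∧ ¬F)
  step 1: (¬T ∧ ¬F) ∨ ((F ∨ F) ∧ ¬F)
  step 2: (F ∧ ¬F) ∨ ((F ∨ F) ∧ ¬F)
  step 3: F ∨ ((F ∨ F) ∧ ¬F)
  step 4: (F ∨ F) ∧ ¬F
  step 5: F ∧ ¬F
  step 6: F

Term B:
  start: ¬(¬(T ∨ T) ∨ (¬F ∨ F))
  step 1: ¬¬(T ∨ T) ∧ ¬(¬F ∨ F)
  step 2: (T ∨ T) ∧ ¬(¬F ∨ F)
  step 3: T ∧ ¬(¬F ∨ F)
  step 4: ¬(¬F ∨ F)
  step 5: ¬¬F ∧ ¬F
  step 6: F ∧ ¬F
  step 7: F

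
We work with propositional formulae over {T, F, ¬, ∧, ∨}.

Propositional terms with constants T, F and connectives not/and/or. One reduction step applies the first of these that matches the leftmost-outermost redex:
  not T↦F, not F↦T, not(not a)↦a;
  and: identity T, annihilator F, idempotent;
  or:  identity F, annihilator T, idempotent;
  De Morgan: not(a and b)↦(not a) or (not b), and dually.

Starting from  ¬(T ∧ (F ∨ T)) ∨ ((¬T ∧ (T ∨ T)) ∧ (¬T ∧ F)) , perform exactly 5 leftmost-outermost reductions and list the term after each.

Answer: after 5 steps: (T ∧ ¬T) ∨ ((¬T ∧ (T ∨ T)) ∧ (¬T ∧ F))

Working:
  start: ¬(T ∧ (F ∨ T)) ∨ ((¬T ∧ (T ∨ T)) ∧ (¬T ∧ F))
  step 1: (¬T ∨ ¬(F ∨ T)) ∨ ((¬T ∧ (T ∨ T)) ∧ (¬T ∧ F))
  step 2: (F ∨ ¬(F ∨ T)) ∨ ((¬T ∧ (T ∨ T)) ∧ (¬T ∧ F))
  step 3: ¬(F ∨ T) ∨ ((¬T ∧ (T ∨ T)) ∧ (¬T ∧ F))
  step 4: (¬F ∧ ¬T) ∨ ((¬T ∧ (T ∨ T)) ∧ (¬T ∧ F))
  step 5: (T ∧ ¬T) ∨ ((¬T ∧ (T ∨ T)) ∧ (¬T ∧ F))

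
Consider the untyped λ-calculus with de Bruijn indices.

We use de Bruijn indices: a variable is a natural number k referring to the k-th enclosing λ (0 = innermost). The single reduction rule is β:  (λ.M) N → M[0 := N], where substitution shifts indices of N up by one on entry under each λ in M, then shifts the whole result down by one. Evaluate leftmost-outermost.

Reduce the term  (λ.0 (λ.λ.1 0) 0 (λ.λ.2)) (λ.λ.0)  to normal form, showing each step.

  start: (λ.0 (λ.λ.1 0) 0 (λ.λ.2)) (λ.λ.0)
  step 1: (λ.λ.0) (λ.λ.1 0) (λ.λ.0) (λ.λ.λ.λ.0)
  step 2: (λ.0) (λ.λ.0) (λ.λ.λ.λ.0)
  step 3: (λ.λ.0) (λ.λ.λ.λ.0)
  step 4: λ.0

Answer: normal form = λ.0  (in 4 steps)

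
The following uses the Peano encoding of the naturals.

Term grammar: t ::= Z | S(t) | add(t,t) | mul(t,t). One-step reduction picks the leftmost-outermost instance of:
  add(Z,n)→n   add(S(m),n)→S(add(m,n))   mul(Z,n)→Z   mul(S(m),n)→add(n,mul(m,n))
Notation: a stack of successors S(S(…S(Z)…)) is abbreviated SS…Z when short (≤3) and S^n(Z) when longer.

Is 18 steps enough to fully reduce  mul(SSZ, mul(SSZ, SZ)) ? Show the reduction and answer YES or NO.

Answer: NO — after 18 steps the term is S(S(S(add(S(add(Z, mul(Z, SZ))), mul(Z, mul(SSZ, SZ)))))), not yet normal

Derivation:
  start: mul(SSZ, mul(SSZ, SZ))
  step 1: add(mul(SSZ, SZ), mul(SZ, mul(SSZ, SZ)))
  step 2: add(add(SZ, mul(SZ, SZ)), mul(SZ, mul(SSZ, SZ)))
  step 3: add(S(add(Z, mul(SZ, SZ))), mul(SZ, mul(SSZ, SZ)))
  step 4: S(add(add(Z, mul(SZ, SZ)), mul(SZ, mul(SSZ, SZ))))
  step 5: S(add(mul(SZ, SZ), mul(SZ, mul(SSZ, SZ))))
  step 6: S(add(add(SZ, mul(Z, SZ)), mul(SZ, mul(SSZ, SZ))))
  step 7: S(add(S(add(Z, mul(Z, SZ))), mul(SZ, mul(SSZ, SZ))))
  step 8: S(S(add(add(Z, mul(Z, SZ)), mul(SZ, mul(SSZ, SZ)))))
  step 9: S(S(add(mul(Z, SZ), mul(SZ, mul(SSZ, SZ)))))
  step 10: S(S(add(Z, mul(SZ, mul(SSZ, SZ)))))
  step 11: S(S(mul(SZ, mul(SSZ, SZ))))
  step 12: S(S(add(mul(SSZ, SZ), mul(Z, mul(SSZ, SZ)))))
  step 13: S(S(add(add(SZ, mul(SZ, SZ)), mul(Z, mul(SSZ, SZ)))))
  step 14: S(S(add(S(add(Z, mul(SZ, SZ))), mul(Z, mul(SSZ, SZ)))))
  step 15: S(S(S(add(add(Z, mul(SZ, SZ)), mul(Z, mul(SSZ, SZ))))))
  step 16: S(S(S(add(mul(SZ, SZ), mul(Z, mul(SSZ, SZ))))))
  step 17: S(S(S(add(add(SZ, mul(Z, SZ)), mul(Z, mul(SSZ, SZ))))))
  step 18: S(S(S(add(S(add(Z, mul(Z, SZ))), mul(Z, mul(SSZ, SZ))))))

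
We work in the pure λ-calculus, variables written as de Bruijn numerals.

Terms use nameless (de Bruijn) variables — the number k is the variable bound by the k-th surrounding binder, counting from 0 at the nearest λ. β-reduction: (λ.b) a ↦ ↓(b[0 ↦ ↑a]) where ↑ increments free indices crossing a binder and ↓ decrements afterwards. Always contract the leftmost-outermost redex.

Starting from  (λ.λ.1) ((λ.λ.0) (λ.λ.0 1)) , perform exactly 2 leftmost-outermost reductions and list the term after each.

Answer: after 2 steps: λ.λ.0

Working:
  start: (λ.λ.1) ((λ.λ.0) (λ.λ.0 1))
  step 1: λ.(λ.λ.0) (λ.λ.0 1)
  step 2: λ.λ.0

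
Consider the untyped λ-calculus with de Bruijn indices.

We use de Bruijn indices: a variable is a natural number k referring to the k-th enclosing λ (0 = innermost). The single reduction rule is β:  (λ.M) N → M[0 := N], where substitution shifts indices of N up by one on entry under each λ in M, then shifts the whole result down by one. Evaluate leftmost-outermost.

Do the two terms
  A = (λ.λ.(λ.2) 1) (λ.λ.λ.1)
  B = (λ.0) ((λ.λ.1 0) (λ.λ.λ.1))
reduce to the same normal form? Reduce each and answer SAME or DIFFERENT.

Answer: DIFFERENT — A ⇓ λ.λ.λ.λ.1, B ⇓ λ.λ.λ.1

Reduction:
Term A:
  start: (λ.λ.(λ.2) 1) (λ.λ.λ.1)
  →1  λ.(λ.λ.λ.λ.1) (λ.λ.λ.1)
  →2  λ.λ.λ.λ.1

Term B:
  start: (λ.0) ((λ.λ.1 0) (λ.λ.λ.1))
  →1  (λ.λ.1 0) (λ.λ.λ.1)
  →2  λ.(λ.λ.λ.1) 0
  →3  λ.λ.λ.1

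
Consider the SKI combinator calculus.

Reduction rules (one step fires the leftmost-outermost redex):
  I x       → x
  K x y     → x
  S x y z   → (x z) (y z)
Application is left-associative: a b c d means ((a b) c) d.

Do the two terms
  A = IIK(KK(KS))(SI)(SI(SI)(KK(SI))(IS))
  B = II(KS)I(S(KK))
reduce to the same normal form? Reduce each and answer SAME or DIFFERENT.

Term A:
  start: IIK(KK(KS))(SI)(SI(SI)(KK(SI))(IS))
  [1] IK(KK(KS))(SI)(SI(SI)(KK(SI))(IS))
  [2] K(KK(KS))(SI)(SI(SI)(KK(SI))(IS))
  [3] KK(KS)(SI(SI)(KK(SI))(IS))
  [4] K(SI(SI)(KK(SI))(IS))
  [5] K(I(KK(SI))(SI(KK(SI)))(IS))
  [6] K(KK(SI)(SI(KK(SI)))(IS))
  [7] K(K(SI(KK(SI)))(IS))
  [8] K(SI(KK(SI)))
  [9] K(SIK)

Term B:
  start: II(KS)I(S(KK))
  [1] I(KS)I(S(KK))
  [2] KSI(S(KK))
  [3] S(S(KK))

Answer: DIFFERENT — A ⇓ K(SIK), B ⇓ S(S(KK))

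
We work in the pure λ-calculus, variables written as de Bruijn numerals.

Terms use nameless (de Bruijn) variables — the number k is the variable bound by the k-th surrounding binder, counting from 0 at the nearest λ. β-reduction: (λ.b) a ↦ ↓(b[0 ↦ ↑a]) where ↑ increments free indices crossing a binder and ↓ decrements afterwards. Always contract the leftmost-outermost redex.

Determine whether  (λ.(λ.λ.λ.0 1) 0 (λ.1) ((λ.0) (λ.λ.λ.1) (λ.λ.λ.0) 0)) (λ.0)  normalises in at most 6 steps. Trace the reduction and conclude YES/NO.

Answer: NO — after 6 steps the term is (λ.λ.1) (λ.0) (λ.λ.0), not yet normal

Derivation:
  start: (λ.(λ.λ.λ.0 1) 0 (λ.1) ((λ.0) (λ.λ.λ.1) (λ.λ.λ.0) 0)) (λ.0)
  →1  (λ.λ.λ.0 1) (λ.0) (λ.λ.0) ((λ.0) (λ.λ.λ.1) (λ.λ.λ.0) (λ.0))
  →2  (λ.λ.0 1) (λ.λ.0) ((λ.0) (λ.λ.λ.1) (λ.λ.λ.0) (λ.0))
  →3  (λ.0 (λ.λ.0)) ((λ.0) (λ.λ.λ.1) (λ.λ.λ.0) (λ.0))
  →4  (λ.0) (λ.λ.λ.1) (λ.λ.λ.0) (λ.0) (λ.λ.0)
  →5  (λ.λ.λ.1) (λ.λ.λ.0) (λ.0) (λ.λ.0)
  →6  (λ.λ.1) (λ.0) (λ.λ.0)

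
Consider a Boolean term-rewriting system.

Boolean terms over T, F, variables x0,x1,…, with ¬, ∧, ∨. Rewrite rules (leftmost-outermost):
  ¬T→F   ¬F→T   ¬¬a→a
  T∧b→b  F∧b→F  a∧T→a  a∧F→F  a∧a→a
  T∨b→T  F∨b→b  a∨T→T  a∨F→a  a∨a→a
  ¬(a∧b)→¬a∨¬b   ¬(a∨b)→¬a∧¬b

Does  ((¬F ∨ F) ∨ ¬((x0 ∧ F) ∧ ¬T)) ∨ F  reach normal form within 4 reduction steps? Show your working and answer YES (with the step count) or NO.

Answer: YES — reaches normal form T in 4 ≤ 4 steps

Derivation:
  start: ((¬F ∨ F) ∨ ¬((x0 ∧ F) ∧ ¬T)) ∨ F
  [1] (¬F ∨ F) ∨ ¬((x0 ∧ F) ∧ ¬T)
  [2] ¬F ∨ ¬((x0 ∧ F) ∧ ¬T)
  [3] T ∨ ¬((x0 ∧ F) ∧ ¬T)
  [4] T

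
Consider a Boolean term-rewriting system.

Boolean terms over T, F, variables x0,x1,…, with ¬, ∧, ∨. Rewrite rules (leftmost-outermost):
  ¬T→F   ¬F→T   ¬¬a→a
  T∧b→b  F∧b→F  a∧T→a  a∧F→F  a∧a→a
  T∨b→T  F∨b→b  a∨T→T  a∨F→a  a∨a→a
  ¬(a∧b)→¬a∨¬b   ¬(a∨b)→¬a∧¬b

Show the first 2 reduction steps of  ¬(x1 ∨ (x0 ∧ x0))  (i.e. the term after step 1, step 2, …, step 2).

  start: ¬(x1 ∨ (x0 ∧ x0))
  step 1: ¬x1 ∧ ¬(x0 ∧ x0)
  step 2: ¬x1 ∧ (¬x0 ∨ ¬x0)

Answer: after 2 steps: ¬x1 ∧ (¬x0 ∨ ¬x0)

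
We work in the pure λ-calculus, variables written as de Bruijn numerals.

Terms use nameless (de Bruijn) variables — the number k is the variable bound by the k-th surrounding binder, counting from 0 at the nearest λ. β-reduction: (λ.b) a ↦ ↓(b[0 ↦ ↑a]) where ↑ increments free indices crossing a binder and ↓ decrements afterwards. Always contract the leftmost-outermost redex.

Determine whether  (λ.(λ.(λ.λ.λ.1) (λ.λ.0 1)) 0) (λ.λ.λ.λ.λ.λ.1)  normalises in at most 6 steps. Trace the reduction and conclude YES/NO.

Answer: YES — reaches normal form λ.λ.1 in 3 ≤ 6 steps

Reduction:
  start: (λ.(λ.(λ.λ.λ.1) (λ.λ.0 1)) 0) (λ.λ.λ.λ.λ.λ.1)
  →1  (λ.(λ.λ.λ.1) (λ.λ.0 1)) (λ.λ.λ.λ.λ.λ.1)
  →2  (λ.λ.λ.1) (λ.λ.0 1)
  →3  λ.λ.1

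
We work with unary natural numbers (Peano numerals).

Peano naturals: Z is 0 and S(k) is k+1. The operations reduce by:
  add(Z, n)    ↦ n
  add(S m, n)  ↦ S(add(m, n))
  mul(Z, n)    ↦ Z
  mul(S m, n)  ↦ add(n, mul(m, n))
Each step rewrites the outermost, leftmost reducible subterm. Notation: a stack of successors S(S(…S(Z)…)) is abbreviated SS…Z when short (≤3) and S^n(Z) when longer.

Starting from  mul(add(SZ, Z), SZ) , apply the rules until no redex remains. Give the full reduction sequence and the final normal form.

Answer: normal form = SZ  (in 6 steps)

Derivation:
  start: mul(add(SZ, Z), SZ)
  →1  mul(S(add(Z, Z)), SZ)
  →2  add(SZ, mul(add(Z, Z), SZ))
  →3  S(add(Z, mul(add(Z, Z), SZ)))
  →4  S(mul(add(Z, Z), SZ))
  →5  S(mul(Z, SZ))
  →6  SZ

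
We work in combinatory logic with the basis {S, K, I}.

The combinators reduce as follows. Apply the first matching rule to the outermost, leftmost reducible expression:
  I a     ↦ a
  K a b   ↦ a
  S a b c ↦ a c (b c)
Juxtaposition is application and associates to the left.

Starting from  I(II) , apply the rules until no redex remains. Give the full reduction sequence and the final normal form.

  start: I(II)
  [1] II
  [2] I

Answer: normal form = I  (in 2 steps)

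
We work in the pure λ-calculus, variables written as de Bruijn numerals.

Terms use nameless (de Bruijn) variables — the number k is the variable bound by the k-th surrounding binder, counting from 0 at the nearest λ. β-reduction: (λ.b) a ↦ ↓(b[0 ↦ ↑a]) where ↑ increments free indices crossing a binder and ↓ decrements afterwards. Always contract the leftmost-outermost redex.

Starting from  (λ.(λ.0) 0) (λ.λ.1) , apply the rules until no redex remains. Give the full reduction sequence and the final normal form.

  start: (λ.(λ.0) 0) (λ.λ.1)
  step 1: (λ.0) (λ.λ.1)
  step 2: λ.λ.1

Answer: normal form = λ.λ.1  (in 2 steps)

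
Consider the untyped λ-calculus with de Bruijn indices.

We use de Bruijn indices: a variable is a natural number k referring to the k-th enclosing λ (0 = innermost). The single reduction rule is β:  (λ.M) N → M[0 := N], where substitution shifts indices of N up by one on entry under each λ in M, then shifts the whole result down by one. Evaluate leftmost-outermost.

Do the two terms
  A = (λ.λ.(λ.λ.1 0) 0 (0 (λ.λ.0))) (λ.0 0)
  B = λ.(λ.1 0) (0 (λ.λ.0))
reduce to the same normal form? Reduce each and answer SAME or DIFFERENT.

Term A:
  start: (λ.λ.(λ.λ.1 0) 0 (0 (λ.λ.0))) (λ.0 0)
  [1] λ.(λ.λ.1 0) 0 (0 (λ.λ.0))
  [2] λ.(λ.1 0) (0 (λ.λ.0))
  [3] λ.0 (0 (λ.λ.0))

Term B:
  start: λ.(λ.1 0) (0 (λ.λ.0))
  [1] λ.0 (0 (λ.λ.0))

Answer: SAME — A ⇓ λ.0 (0 (λ.λ.0)), B ⇓ λ.0 (0 (λ.λ.0))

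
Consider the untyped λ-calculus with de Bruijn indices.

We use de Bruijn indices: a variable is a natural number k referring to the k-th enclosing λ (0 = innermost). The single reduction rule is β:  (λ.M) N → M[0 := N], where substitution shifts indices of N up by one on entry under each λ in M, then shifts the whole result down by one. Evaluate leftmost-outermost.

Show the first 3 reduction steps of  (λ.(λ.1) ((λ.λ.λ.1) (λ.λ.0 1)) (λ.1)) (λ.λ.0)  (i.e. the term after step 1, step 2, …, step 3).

Answer: after 3 steps: λ.0

Derivation:
  start: (λ.(λ.1) ((λ.λ.λ.1) (λ.λ.0 1)) (λ.1)) (λ.λ.0)
  step 1: (λ.λ.λ.0) ((λ.λ.λ.1) (λ.λ.0 1)) (λ.λ.λ.0)
  step 2: (λ.λ.0) (λ.λ.λ.0)
  step 3: λ.0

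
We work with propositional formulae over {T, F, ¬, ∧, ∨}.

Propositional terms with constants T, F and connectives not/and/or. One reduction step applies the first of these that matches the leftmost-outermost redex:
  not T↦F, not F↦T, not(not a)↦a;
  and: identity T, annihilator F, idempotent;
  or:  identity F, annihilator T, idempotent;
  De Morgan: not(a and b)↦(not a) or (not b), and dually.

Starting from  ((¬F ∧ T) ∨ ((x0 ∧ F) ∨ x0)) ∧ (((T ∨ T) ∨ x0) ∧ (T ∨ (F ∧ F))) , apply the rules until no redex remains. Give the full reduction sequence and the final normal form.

  start: ((¬F ∧ T) ∨ ((x0 ∧ F) ∨ x0)) ∧ (((T ∨ T) ∨ x0) ∧ (T ∨ (F ∧ F)))
  step 1: (¬F ∨ ((x0 ∧ F) ∨ x0)) ∧ (((T ∨ T) ∨ x0) ∧ (T ∨ (F ∧ F)))
  step 2: (T ∨ ((x0 ∧ F) ∨ x0)) ∧ (((T ∨ T) ∨ x0) ∧ (T ∨ (F ∧ F)))
  step 3: T ∧ (((T ∨ T) ∨ x0) ∧ (T ∨ (F ∧ F)))
  step 4: ((T ∨ T) ∨ x0) ∧ (T ∨ (F ∧ F))
  step 5: (T ∨ x0) ∧ (T ∨ (F ∧ F))
  step 6: T ∧ (T ∨ (F ∧ F))
  step 7: T ∨ (F ∧ F)
  step 8: T

Answer: normal form = T  (in 8 steps)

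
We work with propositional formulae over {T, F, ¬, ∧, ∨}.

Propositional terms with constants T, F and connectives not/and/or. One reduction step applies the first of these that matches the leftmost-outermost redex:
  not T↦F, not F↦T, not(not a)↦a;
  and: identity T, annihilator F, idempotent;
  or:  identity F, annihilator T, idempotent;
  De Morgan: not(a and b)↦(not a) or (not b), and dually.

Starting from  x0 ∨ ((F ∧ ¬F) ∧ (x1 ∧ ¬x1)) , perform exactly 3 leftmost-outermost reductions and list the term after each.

Answer: after 3 steps: x0

Working:
  start: x0 ∨ ((F ∧ ¬F) ∧ (x1 ∧ ¬x1))
  [1] x0 ∨ (F ∧ (x1 ∧ ¬x1))
  [2] x0 ∨ F
  [3] x0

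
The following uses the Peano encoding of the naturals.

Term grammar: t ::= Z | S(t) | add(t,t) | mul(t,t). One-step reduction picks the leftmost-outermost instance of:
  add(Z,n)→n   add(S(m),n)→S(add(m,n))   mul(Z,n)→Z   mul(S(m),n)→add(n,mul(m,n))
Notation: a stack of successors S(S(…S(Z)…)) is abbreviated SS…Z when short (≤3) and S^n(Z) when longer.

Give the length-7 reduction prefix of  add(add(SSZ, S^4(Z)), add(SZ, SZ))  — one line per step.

Answer: after 7 steps: S(S(S(S(add(SSZ, add(SZ, SZ))))))

Derivation:
  start: add(add(SSZ, S^4(Z)), add(SZ, SZ))
  [1] add(S(add(SZ, S^4(Z))), add(SZ, SZ))
  [2] S(add(add(SZ, S^4(Z)), add(SZ, SZ)))
  [3] S(add(S(add(Z, S^4(Z))), add(SZ, SZ)))
  [4] S(S(add(add(Z, S^4(Z)), add(SZ, SZ))))
  [5] S(S(add(S^4(Z), add(SZ, SZ))))
  [6] S(S(S(add(SSSZ, add(SZ, SZ)))))
  [7] S(S(S(S(add(SSZ, add(SZ, SZ))))))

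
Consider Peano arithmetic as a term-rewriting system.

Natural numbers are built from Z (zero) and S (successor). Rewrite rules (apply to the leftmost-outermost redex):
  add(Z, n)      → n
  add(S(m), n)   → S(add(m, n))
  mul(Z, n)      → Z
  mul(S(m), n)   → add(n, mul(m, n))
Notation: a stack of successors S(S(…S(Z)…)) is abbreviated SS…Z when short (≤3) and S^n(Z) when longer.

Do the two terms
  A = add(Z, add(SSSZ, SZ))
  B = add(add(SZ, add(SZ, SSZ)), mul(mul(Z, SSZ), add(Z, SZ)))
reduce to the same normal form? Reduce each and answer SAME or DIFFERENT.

Answer: SAME — A ⇓ S^4(Z), B ⇓ S^4(Z)

Working:
Term A:
  start: add(Z, add(SSSZ, SZ))
  →1  add(SSSZ, SZ)
  →2  S(add(SSZ, SZ))
  →3  S(S(add(SZ, SZ)))
  →4  S(S(S(add(Z, SZ))))
  →5  S^4(Z)

Term B:
  start: add(add(SZ, add(SZ, SSZ)), mul(mul(Z, SSZ), add(Z, SZ)))
  →1  add(S(add(Z, add(SZ, SSZ))), mul(mul(Z, SSZ), add(Z, SZ)))
  →2  S(add(add(Z, add(SZ, SSZ)), mul(mul(Z, SSZ), add(Z, SZ))))
  →3  S(add(add(SZ, SSZ), mul(mul(Z, SSZ), add(Z, SZ))))
  →4  S(add(S(add(Z, SSZ)), mul(mul(Z, SSZ), add(Z, SZ))))
  →5  S(S(add(add(Z, SSZ), mul(mul(Z, SSZ), add(Z, SZ)))))
  →6  S(S(add(SSZ, mul(mul(Z, SSZ), add(Z, SZ)))))
  →7  S(S(S(add(SZ, mul(mul(Z, SSZ), add(Z, SZ))))))
  →8  S(S(S(S(add(Z, mul(mul(Z, SSZ), add(Z, SZ)))))))
  →9  S(S(S(S(mul(mul(Z, SSZ), add(Z, SZ))))))
  →10  S(S(S(S(mul(Z, add(Z, SZ))))))
  →11  S^4(Z)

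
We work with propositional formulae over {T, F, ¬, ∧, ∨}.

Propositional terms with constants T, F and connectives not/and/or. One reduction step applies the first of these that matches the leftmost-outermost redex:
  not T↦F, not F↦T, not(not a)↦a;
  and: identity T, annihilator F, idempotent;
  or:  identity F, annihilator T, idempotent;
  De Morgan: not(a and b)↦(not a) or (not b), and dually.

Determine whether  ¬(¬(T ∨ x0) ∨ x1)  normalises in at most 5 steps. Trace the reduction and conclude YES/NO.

Answer: YES — reaches normal form ¬x1 in 4 ≤ 5 steps

Working:
  start: ¬(¬(T ∨ x0) ∨ x1)
  →1  ¬¬(T ∨ x0) ∧ ¬x1
  →2  (T ∨ x0) ∧ ¬x1
  →3  T ∧ ¬x1
  →4  ¬x1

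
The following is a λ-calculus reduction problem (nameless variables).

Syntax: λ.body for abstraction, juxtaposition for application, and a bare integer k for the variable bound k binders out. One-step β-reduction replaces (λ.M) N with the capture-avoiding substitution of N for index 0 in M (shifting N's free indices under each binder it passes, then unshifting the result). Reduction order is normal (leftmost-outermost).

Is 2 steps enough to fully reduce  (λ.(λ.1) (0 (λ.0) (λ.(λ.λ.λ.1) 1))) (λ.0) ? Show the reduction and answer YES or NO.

  start: (λ.(λ.1) (0 (λ.0) (λ.(λ.λ.λ.1) 1))) (λ.0)
  [1] (λ.λ.0) ((λ.0) (λ.0) (λ.(λ.λ.λ.1) (λ.0)))
  [2] λ.0

Answer: YES — reaches normal form λ.0 in 2 ≤ 2 steps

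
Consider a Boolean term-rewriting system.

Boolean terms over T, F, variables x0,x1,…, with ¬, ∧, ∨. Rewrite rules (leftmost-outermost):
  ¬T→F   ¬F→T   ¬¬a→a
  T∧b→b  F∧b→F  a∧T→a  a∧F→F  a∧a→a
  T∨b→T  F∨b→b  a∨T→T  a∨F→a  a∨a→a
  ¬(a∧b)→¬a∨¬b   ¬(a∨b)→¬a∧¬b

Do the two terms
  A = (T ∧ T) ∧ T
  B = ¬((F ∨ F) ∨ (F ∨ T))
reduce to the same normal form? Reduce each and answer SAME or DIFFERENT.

Term A:
  start: (T ∧ T) ∧ T
  [1] T ∧ T
  [2] T

Term B:
  start: ¬((F ∨ F) ∨ (F ∨ T))
  [1] ¬(F ∨ F) ∧ ¬(F ∨ T)
  [2] (¬F ∧ ¬F) ∧ ¬(F ∨ T)
  [3] ¬F ∧ ¬(F ∨ T)
  [4] T ∧ ¬(F ∨ T)
  [5] ¬(F ∨ T)
  [6] ¬F ∧ ¬T
  [7] T ∧ ¬T
  [8] ¬T
  [9] F

Answer: DIFFERENT — A ⇓ T, B ⇓ F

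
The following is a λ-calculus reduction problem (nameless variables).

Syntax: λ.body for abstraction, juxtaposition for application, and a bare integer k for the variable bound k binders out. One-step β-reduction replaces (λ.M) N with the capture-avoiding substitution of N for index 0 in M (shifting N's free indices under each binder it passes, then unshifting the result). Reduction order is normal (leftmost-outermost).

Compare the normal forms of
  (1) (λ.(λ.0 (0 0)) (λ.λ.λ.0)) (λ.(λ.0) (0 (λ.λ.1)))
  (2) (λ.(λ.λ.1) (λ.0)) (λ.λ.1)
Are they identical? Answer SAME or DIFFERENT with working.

Answer: SAME — A ⇓ λ.λ.0, B ⇓ λ.λ.0

Working:
Term A:
  start: (λ.(λ.0 (0 0)) (λ.λ.λ.0)) (λ.(λ.0) (0 (λ.λ.1)))
  step 1: (λ.0 (0 0)) (λ.λ.λ.0)
  step 2: (λ.λ.λ.0) ((λ.λ.λ.0) (λ.λ.λ.0))
  step 3: λ.λ.0

Term B:
  start: (λ.(λ.λ.1) (λ.0)) (λ.λ.1)
  step 1: (λ.λ.1) (λ.0)
  step 2: λ.λ.0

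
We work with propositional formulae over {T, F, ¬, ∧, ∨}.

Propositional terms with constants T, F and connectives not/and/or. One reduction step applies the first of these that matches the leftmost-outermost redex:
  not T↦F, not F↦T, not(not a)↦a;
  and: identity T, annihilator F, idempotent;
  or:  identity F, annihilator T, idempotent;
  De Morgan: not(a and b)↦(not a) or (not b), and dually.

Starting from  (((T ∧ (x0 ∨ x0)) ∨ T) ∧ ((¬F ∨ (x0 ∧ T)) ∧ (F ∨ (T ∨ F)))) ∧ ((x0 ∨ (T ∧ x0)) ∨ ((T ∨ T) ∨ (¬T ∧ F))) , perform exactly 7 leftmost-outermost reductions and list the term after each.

Answer: after 7 steps: T ∧ ((x0 ∨ (T ∧ x0)) ∨ ((T ∨ T) ∨ (¬T ∧ F)))

Working:
  start: (((T ∧ (x0 ∨ x0)) ∨ T) ∧ ((¬F ∨ (x0 ∧ T)) ∧ (F ∨ (T ∨ F)))) ∧ ((x0 ∨ (T ∧ x0)) ∨ ((T ∨ T) ∨ (¬T ∧ F)))
  [1] (T ∧ ((¬F ∨ (x0 ∧ T)) ∧ (F ∨ (T ∨ F)))) ∧ ((x0 ∨ (T ∧ x0)) ∨ ((T ∨ T) ∨ (¬T ∧ F)))
  [2] ((¬F ∨ (x0 ∧ T)) ∧ (F ∨ (T ∨ F))) ∧ ((x0 ∨ (T ∧ x0)) ∨ ((T ∨ T) ∨ (¬T ∧ F)))
  [3] ((T ∨ (x0 ∧ T)) ∧ (F ∨ (T ∨ F))) ∧ ((x0 ∨ (T ∧ x0)) ∨ ((T ∨ T) ∨ (¬T ∧ F)))
  [4] (T ∧ (F ∨ (T ∨ F))) ∧ ((x0 ∨ (T ∧ x0)) ∨ ((T ∨ T) ∨ (¬T ∧ F)))
  [5] (F ∨ (T ∨ F)) ∧ ((x0 ∨ (T ∧ x0)) ∨ ((T ∨ T) ∨ (¬T ∧ F)))
  [6] (T ∨ F) ∧ ((x0 ∨ (T ∧ x0)) ∨ ((T ∨ T) ∨ (¬T ∧ F)))
  [7] T ∧ ((x0 ∨ (T ∧ x0)) ∨ ((T ∨ T) ∨ (¬T ∧ F)))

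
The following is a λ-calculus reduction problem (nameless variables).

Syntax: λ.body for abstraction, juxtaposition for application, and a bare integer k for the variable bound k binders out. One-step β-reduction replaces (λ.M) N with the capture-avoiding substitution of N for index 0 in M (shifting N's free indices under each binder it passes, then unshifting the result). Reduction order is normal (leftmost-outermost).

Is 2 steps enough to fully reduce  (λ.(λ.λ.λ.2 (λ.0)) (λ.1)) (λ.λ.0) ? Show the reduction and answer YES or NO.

Answer: NO — after 2 steps the term is λ.λ.(λ.λ.λ.0) (λ.0), not yet normal

Working:
  start: (λ.(λ.λ.λ.2 (λ.0)) (λ.1)) (λ.λ.0)
  step 1: (λ.λ.λ.2 (λ.0)) (λ.λ.λ.0)
  step 2: λ.λ.(λ.λ.λ.0) (λ.0)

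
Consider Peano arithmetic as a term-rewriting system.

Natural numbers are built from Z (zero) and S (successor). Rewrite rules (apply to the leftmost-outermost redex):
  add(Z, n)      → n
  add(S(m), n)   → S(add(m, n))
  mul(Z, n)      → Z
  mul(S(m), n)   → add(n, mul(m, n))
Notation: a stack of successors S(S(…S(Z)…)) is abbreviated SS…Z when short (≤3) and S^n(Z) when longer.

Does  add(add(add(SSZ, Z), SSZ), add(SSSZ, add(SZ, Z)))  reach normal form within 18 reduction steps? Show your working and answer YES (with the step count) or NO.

Answer: YES — reaches normal form S^8(Z) in 17 ≤ 18 steps

Working:
  start: add(add(add(SSZ, Z), SSZ), add(SSSZ, add(SZ, Z)))
  →1  add(add(S(add(SZ, Z)), SSZ), add(SSSZ, add(SZ, Z)))
  →2  add(S(add(add(SZ, Z), SSZ)), add(SSSZ, add(SZ, Z)))
  →3  S(add(add(add(SZ, Z), SSZ), add(SSSZ, add(SZ, Z))))
  →4  S(add(add(S(add(Z, Z)), SSZ), add(SSSZ, add(SZ, Z))))
  →5  S(add(S(add(add(Z, Z), SSZ)), add(SSSZ, add(SZ, Z))))
  →6  S(S(add(add(add(Z, Z), SSZ), add(SSSZ, add(SZ, Z)))))
  →7  S(S(add(add(Z, SSZ), add(SSSZ, add(SZ, Z)))))
  →8  S(S(add(SSZ, add(SSSZ, add(SZ, Z)))))
  →9  S(S(S(add(SZ, add(SSSZ, add(SZ, Z))))))
  →10  S(S(S(S(add(Z, add(SSSZ, add(SZ, Z)))))))
  →11  S(S(S(S(add(SSSZ, add(SZ, Z))))))
  →12  S(S(S(S(S(add(SSZ, add(SZ, Z)))))))
  →13  S(S(S(S(S(S(add(SZ, add(SZ, Z))))))))
  →14  S(S(S(S(S(S(S(add(Z, add(SZ, Z)))))))))
  →15  S(S(S(S(S(S(S(add(SZ, Z))))))))
  →16  S(S(S(S(S(S(S(S(add(Z, Z)))))))))
  →17  S^8(Z)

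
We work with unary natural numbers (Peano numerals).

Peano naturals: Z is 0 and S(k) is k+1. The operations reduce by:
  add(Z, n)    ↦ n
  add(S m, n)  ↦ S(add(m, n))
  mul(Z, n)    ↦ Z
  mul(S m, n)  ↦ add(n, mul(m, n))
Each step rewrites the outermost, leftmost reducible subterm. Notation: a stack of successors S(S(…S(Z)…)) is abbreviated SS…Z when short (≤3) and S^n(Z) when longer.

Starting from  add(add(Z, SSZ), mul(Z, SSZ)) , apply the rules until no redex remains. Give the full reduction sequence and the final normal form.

  start: add(add(Z, SSZ), mul(Z, SSZ))
  step 1: add(SSZ, mul(Z, SSZ))
  step 2: S(add(SZ, mul(Z, SSZ)))
  step 3: S(S(add(Z, mul(Z, SSZ))))
  step 4: S(S(mul(Z, SSZ)))
  step 5: SSZ

Answer: normal form = SSZ  (in 5 steps)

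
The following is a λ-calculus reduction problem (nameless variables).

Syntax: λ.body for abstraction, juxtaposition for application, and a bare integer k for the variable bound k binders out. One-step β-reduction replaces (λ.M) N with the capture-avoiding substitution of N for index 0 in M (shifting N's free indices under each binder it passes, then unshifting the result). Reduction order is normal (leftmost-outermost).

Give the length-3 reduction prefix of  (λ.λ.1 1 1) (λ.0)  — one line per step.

Answer: after 3 steps: λ.λ.0

Derivation:
  start: (λ.λ.1 1 1) (λ.0)
  [1] λ.(λ.0) (λ.0) (λ.0)
  [2] λ.(λ.0) (λ.0)
  [3] λ.λ.0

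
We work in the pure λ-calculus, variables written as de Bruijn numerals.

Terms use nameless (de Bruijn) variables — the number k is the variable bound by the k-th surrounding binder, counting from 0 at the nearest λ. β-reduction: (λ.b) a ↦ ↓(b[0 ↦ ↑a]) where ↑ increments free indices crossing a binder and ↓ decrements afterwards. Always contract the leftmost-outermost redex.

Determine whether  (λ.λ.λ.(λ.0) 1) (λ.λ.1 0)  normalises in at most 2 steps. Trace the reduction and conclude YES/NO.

  start: (λ.λ.λ.(λ.0) 1) (λ.λ.1 0)
  step 1: λ.λ.(λ.0) 1
  step 2: λ.λ.1

Answer: YES — reaches normal form λ.λ.1 in 2 ≤ 2 steps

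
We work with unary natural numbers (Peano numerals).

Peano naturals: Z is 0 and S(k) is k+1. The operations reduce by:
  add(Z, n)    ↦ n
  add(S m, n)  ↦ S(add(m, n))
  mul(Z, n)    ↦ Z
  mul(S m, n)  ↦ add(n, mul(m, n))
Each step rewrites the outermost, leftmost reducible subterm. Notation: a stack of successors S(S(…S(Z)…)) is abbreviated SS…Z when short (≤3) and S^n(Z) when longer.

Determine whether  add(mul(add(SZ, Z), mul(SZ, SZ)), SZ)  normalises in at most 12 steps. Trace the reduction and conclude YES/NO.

  start: add(mul(add(SZ, Z), mul(SZ, SZ)), SZ)
  step 1: add(mul(S(add(Z, Z)), mul(SZ, SZ)), SZ)
  step 2: add(add(mul(SZ, SZ), mul(add(Z, Z), mul(SZ, SZ))), SZ)
  step 3: add(add(add(SZ, mul(Z, SZ)), mul(add(Z, Z), mul(SZ, SZ))), SZ)
  step 4: add(add(S(add(Z, mul(Z, SZ))), mul(add(Z, Z), mul(SZ, SZ))), SZ)
  step 5: add(S(add(add(Z, mul(Z, SZ)), mul(add(Z, Z), mul(SZ, SZ)))), SZ)
  step 6: S(add(add(add(Z, mul(Z, SZ)), mul(add(Z, Z), mul(SZ, SZ))), SZ))
  step 7: S(add(add(mul(Z, SZ), mul(add(Z, Z), mul(SZ, SZ))), SZ))
  step 8: S(add(add(Z, mul(add(Z, Z), mul(SZ, SZ))), SZ))
  step 9: S(add(mul(add(Z, Z), mul(SZ, SZ)), SZ))
  step 10: S(add(mul(Z, mul(SZ, SZ)), SZ))
  step 11: S(add(Z, SZ))
  step 12: SSZ

Answer: YES — reaches normal form SSZ in 12 ≤ 12 steps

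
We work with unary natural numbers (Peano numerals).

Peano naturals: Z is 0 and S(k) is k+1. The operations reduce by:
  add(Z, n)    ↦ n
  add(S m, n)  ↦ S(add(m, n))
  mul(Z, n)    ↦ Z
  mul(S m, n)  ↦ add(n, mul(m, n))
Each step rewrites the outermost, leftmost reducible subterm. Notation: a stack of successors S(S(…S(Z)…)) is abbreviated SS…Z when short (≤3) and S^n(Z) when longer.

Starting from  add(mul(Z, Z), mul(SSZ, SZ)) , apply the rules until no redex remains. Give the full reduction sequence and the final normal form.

  start: add(mul(Z, Z), mul(SSZ, SZ))
  [1] add(Z, mul(SSZ, SZ))
  [2] mul(SSZ, SZ)
  [3] add(SZ, mul(SZ, SZ))
  [4] S(add(Z, mul(SZ, SZ)))
  [5] S(mul(SZ, SZ))
  [6] S(add(SZ, mul(Z, SZ)))
  [7] S(S(add(Z, mul(Z, SZ))))
  [8] S(S(mul(Z, SZ)))
  [9] SSZ

Answer: normal form = SSZ  (in 9 steps)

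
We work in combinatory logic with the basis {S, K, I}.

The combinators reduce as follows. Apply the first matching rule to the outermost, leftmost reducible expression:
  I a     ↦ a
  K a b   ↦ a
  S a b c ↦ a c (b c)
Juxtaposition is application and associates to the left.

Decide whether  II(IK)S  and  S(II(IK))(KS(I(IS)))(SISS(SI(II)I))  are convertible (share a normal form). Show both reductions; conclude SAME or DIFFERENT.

Term A:
  start: II(IK)S
  →1  I(IK)S
  →2  IKS
  →3  KS

Term B:
  start: S(II(IK))(KS(I(IS)))(SISS(SI(II)I))
  →1  II(IK)(SISS(SI(II)I))(KS(I(IS))(SISS(SI(II)I)))
  →2  I(IK)(SISS(SI(II)I))(KS(I(IS))(SISS(SI(II)I)))
  →3  IK(SISS(SI(II)I))(KS(I(IS))(SISS(SI(II)I)))
  →4  K(SISS(SI(II)I))(KS(I(IS))(SISS(SI(II)I)))
  →5  SISS(SI(II)I)
  →6  IS(SS)(SI(II)I)
  →7  S(SS)(SI(II)I)
  →8  S(SS)(II(III))
  →9  S(SS)(I(III))
  →10  S(SS)(III)
  →11  S(SS)(II)
  →12  S(SS)I

Answer: DIFFERENT — A ⇓ KS, B ⇓ S(SS)I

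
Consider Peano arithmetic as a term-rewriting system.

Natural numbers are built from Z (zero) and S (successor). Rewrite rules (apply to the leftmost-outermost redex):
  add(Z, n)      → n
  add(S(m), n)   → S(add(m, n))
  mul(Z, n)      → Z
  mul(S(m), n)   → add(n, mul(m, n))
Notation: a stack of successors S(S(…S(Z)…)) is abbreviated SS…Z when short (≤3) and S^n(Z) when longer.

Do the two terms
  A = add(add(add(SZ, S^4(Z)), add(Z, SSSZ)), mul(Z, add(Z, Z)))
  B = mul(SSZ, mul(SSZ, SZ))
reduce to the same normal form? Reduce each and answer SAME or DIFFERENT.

Answer: DIFFERENT — A ⇓ S^8(Z), B ⇓ S^4(Z)

Reduction:
Term A:
  start: add(add(add(SZ, S^4(Z)), add(Z, SSSZ)), mul(Z, add(Z, Z)))
  →1  add(add(S(add(Z, S^4(Z))), add(Z, SSSZ)), mul(Z, add(Z, Z)))
  →2  add(S(add(add(Z, S^4(Z)), add(Z, SSSZ))), mul(Z, add(Z, Z)))
  →3  S(add(add(add(Z, S^4(Z)), add(Z, SSSZ)), mul(Z, add(Z, Z))))
  →4  S(add(add(S^4(Z), add(Z, SSSZ)), mul(Z, add(Z, Z))))
  →5  S(add(S(add(SSSZ, add(Z, SSSZ))), mul(Z, add(Z, Z))))
  →6  S(S(add(add(SSSZ, add(Z, SSSZ)), mul(Z, add(Z, Z)))))
  →7  S(S(add(S(add(SSZ, add(Z, SSSZ))), mul(Z, add(Z, Z)))))
  →8  S(S(S(add(add(SSZ, add(Z, SSSZ)), mul(Z, add(Z, Z))))))
  →9  S(S(S(add(S(add(SZ, add(Z, SSSZ))), mul(Z, add(Z, Z))))))
  →10  S(S(S(S(add(add(SZ, add(Z, SSSZ)), mul(Z, add(Z, Z)))))))
  →11  S(S(S(S(add(S(add(Z, add(Z, SSSZ))), mul(Z, add(Z, Z)))))))
  →12  S(S(S(S(S(add(add(Z, add(Z, SSSZ)), mul(Z, add(Z, Z))))))))
  →13  S(S(S(S(S(add(add(Z, SSSZ), mul(Z, add(Z, Z))))))))
  →14  S(S(S(S(S(add(SSSZ, mul(Z, add(Z, Z))))))))
  →15  S(S(S(S(S(S(add(SSZ, mul(Z, add(Z, Z)))))))))
  →16  S(S(S(S(S(S(S(add(SZ, mul(Z, add(Z, Z))))))))))
  →17  S(S(S(S(S(S(S(S(add(Z, mul(Z, add(Z, Z)))))))))))
  →18  S(S(S(S(S(S(S(S(mul(Z, add(Z, Z))))))))))
  →19  S^8(Z)

Term B:
  start: mul(SSZ, mul(SSZ, SZ))
  →1  add(mul(SSZ, SZ), mul(SZ, mul(SSZ, SZ)))
  →2  add(add(SZ, mul(SZ, SZ)), mul(SZ, mul(SSZ, SZ)))
  →3  add(S(add(Z, mul(SZ, SZ))), mul(SZ, mul(SSZ, SZ)))
  →4  S(add(add(Z, mul(SZ, SZ)), mul(SZ, mul(SSZ, SZ))))
  →5  S(add(mul(SZ, SZ), mul(SZ, mul(SSZ, SZ))))
  →6  S(add(add(SZ, mul(Z, SZ)), mul(SZ, mul(SSZ, SZ))))
  →7  S(add(S(add(Z, mul(Z, SZ))), mul(SZ, mul(SSZ, SZ))))
  →8  S(S(add(add(Z, mul(Z, SZ)), mul(SZ, mul(SSZ, SZ)))))
  →9  S(S(add(mul(Z, SZ), mul(SZ, mul(SSZ, SZ)))))
  →10  S(S(add(Z, mul(SZ, mul(SSZ, SZ)))))
  →11  S(S(mul(SZ, mul(SSZ, SZ))))
  →12  S(S(add(mul(SSZ, SZ), mul(Z, mul(SSZ, SZ)))))
  →13  S(S(add(add(SZ, mul(SZ, SZ)), mul(Z, mul(SSZ, SZ)))))
  →14  S(S(add(S(add(Z, mul(SZ, SZ))), mul(Z, mul(SSZ, SZ)))))
  →15  S(S(S(add(add(Z, mul(SZ, SZ)), mul(Z, mul(SSZ, SZ))))))
  →16  S(S(S(add(mul(SZ, SZ), mul(Z, mul(SSZ, SZ))))))
  →17  S(S(S(add(add(SZ, mul(Z, SZ)), mul(Z, mul(SSZ, SZ))))))
  →18  S(S(S(add(S(add(Z, mul(Z, SZ))), mul(Z, mul(SSZ, SZ))))))
  →19  S(S(S(S(add(add(Z, mul(Z, SZ)), mul(Z, mul(SSZ, SZ)))))))
  →20  S(S(S(S(add(mul(Z, SZ), mul(Z, mul(SSZ, SZ)))))))
  →21  S(S(S(S(add(Z, mul(Z, mul(SSZ, SZ)))))))
  →22  S(S(S(S(mul(Z, mul(SSZ, SZ))))))
  →23  S^4(Z)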